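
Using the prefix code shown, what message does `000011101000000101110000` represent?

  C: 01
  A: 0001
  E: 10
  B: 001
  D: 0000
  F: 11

DFEEDCCFD

Read left to right; each codeword is recognised as soon as it completes (prefix code):
  0000→D | 11→F | 10→E | 10→E | 0000→D | 01→C | 01→C | 11→F | 0000→D
Decoded message: DFEEDCCFD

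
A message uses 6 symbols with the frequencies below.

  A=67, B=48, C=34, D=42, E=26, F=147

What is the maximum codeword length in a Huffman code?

Merge the two lowest-weight nodes at each step:
E(26) + C(34) → 60
D(42) + B(48) → 90
60 + A(67) → 127
90 + 127 → 217
F(147) + 217 → 364
Maximum depth reached is 4.

4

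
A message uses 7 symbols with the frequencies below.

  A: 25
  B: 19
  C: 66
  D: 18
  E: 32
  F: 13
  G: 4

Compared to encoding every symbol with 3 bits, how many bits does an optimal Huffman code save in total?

81

Fixed-length: 3 bits × 177 symbols = 531 bits.
Huffman merges:
G(4) + F(13) → 17
17 + D(18) → 35
B(19) + A(25) → 44
E(32) + 35 → 67
44 + C(66) → 110
67 + 110 → 177
Huffman total = 17 + 35 + 44 + 67 + 110 + 177 = 450 bits.
Saving = 531 − 450 = 81 bits.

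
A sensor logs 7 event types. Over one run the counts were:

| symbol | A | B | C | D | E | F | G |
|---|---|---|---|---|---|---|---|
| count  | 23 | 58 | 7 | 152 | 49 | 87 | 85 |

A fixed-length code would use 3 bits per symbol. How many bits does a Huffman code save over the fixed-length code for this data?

Fixed-length: 3 bits × 461 symbols = 1383 bits.
Huffman merges:
merge C(7) and A(23): 30
merge 30 and E(49): 79
merge B(58) and 79: 137
merge G(85) and F(87): 172
merge 137 and D(152): 289
merge 172 and 289: 461
Huffman total = 30 + 79 + 137 + 172 + 289 + 461 = 1168 bits.
Saving = 1383 − 1168 = 215 bits.

215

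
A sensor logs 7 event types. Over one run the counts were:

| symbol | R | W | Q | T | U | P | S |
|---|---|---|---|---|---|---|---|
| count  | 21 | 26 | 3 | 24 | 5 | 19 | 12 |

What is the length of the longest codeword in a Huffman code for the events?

5

Merge the two lowest-weight nodes at each step:
merge Q(3) and U(5): 8
merge 8 and S(12): 20
merge P(19) and 20: 39
merge R(21) and T(24): 45
merge W(26) and 39: 65
merge 45 and 65: 110
The rarest symbols sit at the bottom; the longest codeword is 5 bits.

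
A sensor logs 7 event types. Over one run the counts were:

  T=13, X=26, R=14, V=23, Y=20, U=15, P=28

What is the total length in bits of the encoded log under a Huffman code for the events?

389

Build the Huffman tree bottom-up:
combine T(13), R(14) → 27
combine U(15), Y(20) → 35
combine V(23), X(26) → 49
combine 27, P(28) → 55
combine 35, 49 → 84
combine 55, 84 → 139
The encoded length is the sum of every internal node's weight: 27 + 35 + 49 + 55 + 84 + 139 = 389 bits.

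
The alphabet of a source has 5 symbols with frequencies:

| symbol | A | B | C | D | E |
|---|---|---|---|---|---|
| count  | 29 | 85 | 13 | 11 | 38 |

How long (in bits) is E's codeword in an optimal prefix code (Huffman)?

2

Repeatedly merge the two smallest:
merge D(11) and C(13): 24
merge 24 and A(29): 53
merge E(38) and 53: 91
merge B(85) and 91: 176
The subtree containing E is merged 2 times, so code length = 2.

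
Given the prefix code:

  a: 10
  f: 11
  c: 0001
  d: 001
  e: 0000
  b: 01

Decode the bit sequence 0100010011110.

bcdfa

Read left to right; each codeword is recognised as soon as it completes (prefix code):
  01→b | 0001→c | 001→d | 11→f | 10→a
Decoded message: bcdfa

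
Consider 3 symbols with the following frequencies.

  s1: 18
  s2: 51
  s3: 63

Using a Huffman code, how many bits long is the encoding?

201

Merge the two smallest weights repeatedly:
s1(18) + s2(51) → 69
s3(63) + 69 → 132
Total encoded bits = sum of merged weights = 69 + 132 = 201.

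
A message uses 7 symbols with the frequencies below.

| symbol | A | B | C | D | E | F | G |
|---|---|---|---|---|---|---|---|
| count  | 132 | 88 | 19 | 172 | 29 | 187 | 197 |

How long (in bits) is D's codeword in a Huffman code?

2

Repeatedly merge the two smallest:
C(19) + E(29) → 48
48 + B(88) → 136
A(132) + 136 → 268
D(172) + F(187) → 359
G(197) + 268 → 465
359 + 465 → 824
D sits 2 levels below the root, so its codeword is 2 bits.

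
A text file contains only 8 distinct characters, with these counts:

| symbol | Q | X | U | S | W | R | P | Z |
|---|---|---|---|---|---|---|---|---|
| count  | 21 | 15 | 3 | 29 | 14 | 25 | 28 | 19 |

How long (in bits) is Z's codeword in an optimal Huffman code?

Repeatedly merge the two smallest:
U(3) + W(14) → 17
X(15) + 17 → 32
Z(19) + Q(21) → 40
R(25) + P(28) → 53
S(29) + 32 → 61
40 + 53 → 93
61 + 93 → 154
Z's leaf is at depth 3, giving a 3-bit codeword.

3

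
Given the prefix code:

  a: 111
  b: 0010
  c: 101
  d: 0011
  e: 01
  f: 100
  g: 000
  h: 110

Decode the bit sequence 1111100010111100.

ahbaf

Read left to right; each codeword is recognised as soon as it completes (prefix code):
  111→a | 110→h | 0010→b | 111→a | 100→f
Decoded message: ahbaf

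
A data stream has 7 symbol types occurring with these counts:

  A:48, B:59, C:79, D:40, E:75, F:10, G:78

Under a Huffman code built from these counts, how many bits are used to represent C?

2

Build the tree from the bottom:
merge F(10) and D(40): 50
merge A(48) and 50: 98
merge B(59) and E(75): 134
merge G(78) and C(79): 157
merge 98 and 134: 232
merge 157 and 232: 389
C sits 2 levels below the root, so its codeword is 2 bits.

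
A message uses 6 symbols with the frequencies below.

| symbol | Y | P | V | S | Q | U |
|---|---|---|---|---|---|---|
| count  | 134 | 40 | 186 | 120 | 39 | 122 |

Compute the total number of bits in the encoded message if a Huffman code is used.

1560

Merge the two smallest weights repeatedly:
merge Q(39) and P(40): 79
merge 79 and S(120): 199
merge U(122) and Y(134): 256
merge V(186) and 199: 385
merge 256 and 385: 641
Total encoded bits = sum of merged weights = 79 + 199 + 256 + 385 + 641 = 1560.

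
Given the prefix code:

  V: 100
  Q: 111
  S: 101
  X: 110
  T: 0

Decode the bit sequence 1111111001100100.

Read left to right; each codeword is recognised as soon as it completes (prefix code):
  111→Q | 111→Q | 100→V | 110→X | 0→T | 100→V
Decoded message: QQVXTV

QQVXTV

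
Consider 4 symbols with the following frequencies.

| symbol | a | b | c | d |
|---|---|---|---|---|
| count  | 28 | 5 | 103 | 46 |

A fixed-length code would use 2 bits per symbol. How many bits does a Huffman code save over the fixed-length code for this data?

Fixed-length: 2 bits × 182 symbols = 364 bits.
Huffman merges:
combine b(5), a(28) → 33
combine 33, d(46) → 79
combine 79, c(103) → 182
Huffman total = 33 + 79 + 182 = 294 bits.
Saving = 364 − 294 = 70 bits.

70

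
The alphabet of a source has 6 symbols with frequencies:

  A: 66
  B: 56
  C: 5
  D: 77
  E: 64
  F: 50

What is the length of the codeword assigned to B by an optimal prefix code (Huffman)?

Huffman merges, smallest pair first:
C(5) + F(50) → 55
55 + B(56) → 111
E(64) + A(66) → 130
D(77) + 111 → 188
130 + 188 → 318
B sits 3 levels below the root, so its codeword is 3 bits.

3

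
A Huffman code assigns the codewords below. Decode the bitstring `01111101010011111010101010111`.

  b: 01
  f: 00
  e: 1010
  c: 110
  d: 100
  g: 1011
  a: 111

baedaceea

Read left to right; each codeword is recognised as soon as it completes (prefix code):
  01→b | 111→a | 1010→e | 100→d | 111→a | 110→c | 1010→e | 1010→e | 111→a
Decoded message: baedaceea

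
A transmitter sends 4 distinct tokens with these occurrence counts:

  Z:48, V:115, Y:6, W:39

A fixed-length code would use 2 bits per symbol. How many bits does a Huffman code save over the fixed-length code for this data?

Fixed-length: 2 bits × 208 symbols = 416 bits.
Huffman merges:
merge Y(6) and W(39): 45
merge 45 and Z(48): 93
merge 93 and V(115): 208
Huffman total = 45 + 93 + 208 = 346 bits.
Saving = 416 − 346 = 70 bits.

70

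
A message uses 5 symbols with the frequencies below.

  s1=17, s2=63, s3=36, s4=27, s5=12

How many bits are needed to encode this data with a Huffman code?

332

Greedily combine the two least-frequent nodes:
merge s5(12) and s1(17): 29
merge s4(27) and 29: 56
merge s3(36) and 56: 92
merge s2(63) and 92: 155
Each symbol's bit-cost is frequency × depth; summing gives 332 bits (equivalently 29 + 56 + 92 + 155).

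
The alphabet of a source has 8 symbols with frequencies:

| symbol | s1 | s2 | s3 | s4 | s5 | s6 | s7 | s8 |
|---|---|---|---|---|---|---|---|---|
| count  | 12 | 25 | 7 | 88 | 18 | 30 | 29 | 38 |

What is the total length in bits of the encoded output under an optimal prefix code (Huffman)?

Greedily combine the two least-frequent nodes:
s3(7) + s1(12) → 19
s5(18) + 19 → 37
s2(25) + s7(29) → 54
s6(30) + 37 → 67
s8(38) + 54 → 92
67 + s4(88) → 155
92 + 155 → 247
Each symbol's bit-cost is frequency × depth; summing gives 671 bits (equivalently 19 + 37 + 54 + 67 + 92 + 155 + 247).

671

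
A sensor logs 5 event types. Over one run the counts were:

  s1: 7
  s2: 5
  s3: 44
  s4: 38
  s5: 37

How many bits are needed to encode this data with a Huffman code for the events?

274

Build the Huffman tree bottom-up:
combine s2(5), s1(7) → 12
combine 12, s5(37) → 49
combine s4(38), s3(44) → 82
combine 49, 82 → 131
The encoded length is the sum of every internal node's weight: 12 + 49 + 82 + 131 = 274 bits.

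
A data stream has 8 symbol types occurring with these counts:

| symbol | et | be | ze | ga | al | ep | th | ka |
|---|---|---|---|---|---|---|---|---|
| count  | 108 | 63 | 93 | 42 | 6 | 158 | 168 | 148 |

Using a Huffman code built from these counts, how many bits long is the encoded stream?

2191

Build the Huffman tree bottom-up:
al(6) + ga(42) → 48
48 + be(63) → 111
ze(93) + et(108) → 201
111 + ka(148) → 259
ep(158) + th(168) → 326
201 + 259 → 460
326 + 460 → 786
Each symbol's bit-cost is frequency × depth; summing gives 2191 bits (equivalently 48 + 111 + 201 + 259 + 326 + 460 + 786).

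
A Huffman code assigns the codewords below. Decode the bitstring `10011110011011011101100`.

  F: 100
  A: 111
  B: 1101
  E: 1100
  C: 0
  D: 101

FAFBDBF

Read left to right; each codeword is recognised as soon as it completes (prefix code):
  100→F | 111→A | 100→F | 1101→B | 101→D | 1101→B | 100→F
Decoded message: FAFBDBF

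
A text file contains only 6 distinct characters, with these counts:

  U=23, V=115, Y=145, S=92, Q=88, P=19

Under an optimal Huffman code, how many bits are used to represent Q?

3

Build the tree from the bottom:
merge P(19) and U(23): 42
merge 42 and Q(88): 130
merge S(92) and V(115): 207
merge 130 and Y(145): 275
merge 207 and 275: 482
Q's leaf is at depth 3, giving a 3-bit codeword.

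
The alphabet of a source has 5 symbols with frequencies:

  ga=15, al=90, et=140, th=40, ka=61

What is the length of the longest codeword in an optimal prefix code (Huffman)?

Merge the two lowest-weight nodes at each step:
combine ga(15), th(40) → 55
combine 55, ka(61) → 116
combine al(90), 116 → 206
combine et(140), 206 → 346
Maximum depth reached is 4.

4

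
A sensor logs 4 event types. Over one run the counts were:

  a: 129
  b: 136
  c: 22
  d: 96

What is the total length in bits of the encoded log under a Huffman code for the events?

Build the Huffman tree bottom-up:
merge c(22) and d(96): 118
merge 118 and a(129): 247
merge b(136) and 247: 383
Each symbol's bit-cost is frequency × depth; summing gives 748 bits (equivalently 118 + 247 + 383).

748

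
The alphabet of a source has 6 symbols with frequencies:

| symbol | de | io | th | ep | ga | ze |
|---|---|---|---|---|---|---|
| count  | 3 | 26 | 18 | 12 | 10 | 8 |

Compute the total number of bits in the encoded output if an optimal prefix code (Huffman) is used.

Greedily combine the two least-frequent nodes:
de(3) + ze(8) → 11
ga(10) + 11 → 21
ep(12) + th(18) → 30
21 + io(26) → 47
30 + 47 → 77
The encoded length is the sum of every internal node's weight: 11 + 21 + 30 + 47 + 77 = 186 bits.

186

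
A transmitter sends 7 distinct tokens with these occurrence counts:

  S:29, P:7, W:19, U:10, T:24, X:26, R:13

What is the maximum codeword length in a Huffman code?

4

Merge the two lowest-weight nodes at each step:
merge P(7) and U(10): 17
merge R(13) and 17: 30
merge W(19) and T(24): 43
merge X(26) and S(29): 55
merge 30 and 43: 73
merge 55 and 73: 128
Maximum depth reached is 4.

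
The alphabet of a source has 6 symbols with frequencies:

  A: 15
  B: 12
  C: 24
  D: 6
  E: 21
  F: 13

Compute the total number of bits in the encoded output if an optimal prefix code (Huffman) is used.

228

Greedily combine the two least-frequent nodes:
combine D(6), B(12) → 18
combine F(13), A(15) → 28
combine 18, E(21) → 39
combine C(24), 28 → 52
combine 39, 52 → 91
The encoded length is the sum of every internal node's weight: 18 + 28 + 39 + 52 + 91 = 228 bits.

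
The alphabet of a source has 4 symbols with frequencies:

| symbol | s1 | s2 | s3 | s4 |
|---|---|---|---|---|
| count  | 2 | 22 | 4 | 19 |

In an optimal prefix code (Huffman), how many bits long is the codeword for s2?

1

Repeatedly merge the two smallest:
combine s1(2), s3(4) → 6
combine 6, s4(19) → 25
combine s2(22), 25 → 47
s2 sits one level below the root: a 1-bit codeword.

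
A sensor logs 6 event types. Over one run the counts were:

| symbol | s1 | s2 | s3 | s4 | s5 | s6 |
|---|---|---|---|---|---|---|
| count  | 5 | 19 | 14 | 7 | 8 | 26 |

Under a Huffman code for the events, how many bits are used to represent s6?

Repeatedly merge the two smallest:
merge s1(5) and s4(7): 12
merge s5(8) and 12: 20
merge s3(14) and s2(19): 33
merge 20 and s6(26): 46
merge 33 and 46: 79
The subtree containing s6 is merged 2 times, so code length = 2.

2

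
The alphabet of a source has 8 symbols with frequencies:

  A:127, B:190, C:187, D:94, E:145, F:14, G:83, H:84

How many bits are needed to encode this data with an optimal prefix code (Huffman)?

2670

Build the Huffman tree bottom-up:
F(14) + G(83) → 97
H(84) + D(94) → 178
97 + A(127) → 224
E(145) + 178 → 323
C(187) + B(190) → 377
224 + 323 → 547
377 + 547 → 924
Total encoded bits = sum of merged weights = 97 + 178 + 224 + 323 + 377 + 547 + 924 = 2670.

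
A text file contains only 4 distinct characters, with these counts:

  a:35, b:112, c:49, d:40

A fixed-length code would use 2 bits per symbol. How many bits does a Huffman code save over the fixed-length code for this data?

Fixed-length: 2 bits × 236 symbols = 472 bits.
Huffman merges:
merge a(35) and d(40): 75
merge c(49) and 75: 124
merge b(112) and 124: 236
Huffman total = 75 + 124 + 236 = 435 bits.
Saving = 472 − 435 = 37 bits.

37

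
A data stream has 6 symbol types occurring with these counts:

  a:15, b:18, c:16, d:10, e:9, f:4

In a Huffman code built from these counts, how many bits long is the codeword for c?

2

Huffman merges, smallest pair first:
f(4) + e(9) → 13
d(10) + 13 → 23
a(15) + c(16) → 31
b(18) + 23 → 41
31 + 41 → 72
c sits 2 levels below the root, so its codeword is 2 bits.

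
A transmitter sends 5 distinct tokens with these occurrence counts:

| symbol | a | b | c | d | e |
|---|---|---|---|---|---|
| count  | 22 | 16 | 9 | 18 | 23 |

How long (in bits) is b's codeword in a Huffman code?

3

Huffman merges, smallest pair first:
merge c(9) and b(16): 25
merge d(18) and a(22): 40
merge e(23) and 25: 48
merge 40 and 48: 88
The subtree containing b is merged 3 times, so code length = 3.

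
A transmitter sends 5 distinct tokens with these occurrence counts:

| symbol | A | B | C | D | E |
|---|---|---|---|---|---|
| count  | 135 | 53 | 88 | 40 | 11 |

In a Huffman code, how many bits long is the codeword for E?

4

Huffman merges, smallest pair first:
combine E(11), D(40) → 51
combine 51, B(53) → 104
combine C(88), 104 → 192
combine A(135), 192 → 327
E's leaf is at depth 4, giving a 4-bit codeword.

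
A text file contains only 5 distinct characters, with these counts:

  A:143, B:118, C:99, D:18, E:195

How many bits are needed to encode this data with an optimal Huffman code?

Build the Huffman tree bottom-up:
combine D(18), C(99) → 117
combine 117, B(118) → 235
combine A(143), E(195) → 338
combine 235, 338 → 573
Each symbol's bit-cost is frequency × depth; summing gives 1263 bits (equivalently 117 + 235 + 338 + 573).

1263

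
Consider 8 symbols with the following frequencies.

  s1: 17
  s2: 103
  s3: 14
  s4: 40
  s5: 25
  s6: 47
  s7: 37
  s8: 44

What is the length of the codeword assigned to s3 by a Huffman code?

4

Repeatedly merge the two smallest:
s3(14) + s1(17) → 31
s5(25) + 31 → 56
s7(37) + s4(40) → 77
s8(44) + s6(47) → 91
56 + 77 → 133
91 + s2(103) → 194
133 + 194 → 327
The subtree containing s3 is merged 4 times, so code length = 4.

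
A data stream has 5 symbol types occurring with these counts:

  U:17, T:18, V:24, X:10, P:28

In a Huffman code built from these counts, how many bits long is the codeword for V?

2

Huffman merges, smallest pair first:
merge X(10) and U(17): 27
merge T(18) and V(24): 42
merge 27 and P(28): 55
merge 42 and 55: 97
V's leaf is at depth 2, giving a 2-bit codeword.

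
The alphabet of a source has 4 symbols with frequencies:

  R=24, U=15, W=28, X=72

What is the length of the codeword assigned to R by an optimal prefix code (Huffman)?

3

Huffman merges, smallest pair first:
merge U(15) and R(24): 39
merge W(28) and 39: 67
merge 67 and X(72): 139
The subtree containing R is merged 3 times, so code length = 3.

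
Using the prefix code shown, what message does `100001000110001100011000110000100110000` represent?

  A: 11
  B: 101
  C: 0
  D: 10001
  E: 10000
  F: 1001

EDDDDEFE

Read left to right; each codeword is recognised as soon as it completes (prefix code):
  10000→E | 10001→D | 10001→D | 10001→D | 10001→D | 10000→E | 1001→F | 10000→E
Decoded message: EDDDDEFE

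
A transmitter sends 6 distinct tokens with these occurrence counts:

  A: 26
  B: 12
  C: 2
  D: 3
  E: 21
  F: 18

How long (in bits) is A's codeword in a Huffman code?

Repeatedly merge the two smallest:
merge C(2) and D(3): 5
merge 5 and B(12): 17
merge 17 and F(18): 35
merge E(21) and A(26): 47
merge 35 and 47: 82
The subtree containing A is merged 2 times, so code length = 2.

2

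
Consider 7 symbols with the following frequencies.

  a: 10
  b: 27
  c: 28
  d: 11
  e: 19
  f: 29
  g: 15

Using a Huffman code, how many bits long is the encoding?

381

Build the Huffman tree bottom-up:
merge a(10) and d(11): 21
merge g(15) and e(19): 34
merge 21 and b(27): 48
merge c(28) and f(29): 57
merge 34 and 48: 82
merge 57 and 82: 139
Total encoded bits = sum of merged weights = 21 + 34 + 48 + 57 + 82 + 139 = 381.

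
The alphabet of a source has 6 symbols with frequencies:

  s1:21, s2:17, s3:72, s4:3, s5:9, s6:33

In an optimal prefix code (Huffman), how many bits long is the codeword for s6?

2

Build the tree from the bottom:
combine s4(3), s5(9) → 12
combine 12, s2(17) → 29
combine s1(21), 29 → 50
combine s6(33), 50 → 83
combine s3(72), 83 → 155
The subtree containing s6 is merged 2 times, so code length = 2.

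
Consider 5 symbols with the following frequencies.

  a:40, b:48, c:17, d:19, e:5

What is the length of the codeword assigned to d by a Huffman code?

Huffman merges, smallest pair first:
merge e(5) and c(17): 22
merge d(19) and 22: 41
merge a(40) and 41: 81
merge b(48) and 81: 129
d's leaf is at depth 3, giving a 3-bit codeword.

3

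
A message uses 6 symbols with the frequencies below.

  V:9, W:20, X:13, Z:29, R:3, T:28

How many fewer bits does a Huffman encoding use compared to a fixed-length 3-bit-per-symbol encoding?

Fixed-length: 3 bits × 102 symbols = 306 bits.
Huffman merges:
merge R(3) and V(9): 12
merge 12 and X(13): 25
merge W(20) and 25: 45
merge T(28) and Z(29): 57
merge 45 and 57: 102
Huffman total = 12 + 25 + 45 + 57 + 102 = 241 bits.
Saving = 306 − 241 = 65 bits.

65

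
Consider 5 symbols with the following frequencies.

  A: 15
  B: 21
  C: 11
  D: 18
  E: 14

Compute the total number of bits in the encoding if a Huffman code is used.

183

Build the Huffman tree bottom-up:
merge C(11) and E(14): 25
merge A(15) and D(18): 33
merge B(21) and 25: 46
merge 33 and 46: 79
Each symbol's bit-cost is frequency × depth; summing gives 183 bits (equivalently 25 + 33 + 46 + 79).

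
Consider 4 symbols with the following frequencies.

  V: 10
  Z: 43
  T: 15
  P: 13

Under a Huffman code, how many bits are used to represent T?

Build the tree from the bottom:
merge V(10) and P(13): 23
merge T(15) and 23: 38
merge 38 and Z(43): 81
T sits 2 levels below the root, so its codeword is 2 bits.

2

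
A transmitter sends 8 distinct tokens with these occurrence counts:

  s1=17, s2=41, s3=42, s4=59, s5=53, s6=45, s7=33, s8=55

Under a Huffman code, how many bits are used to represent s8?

Repeatedly merge the two smallest:
merge s1(17) and s7(33): 50
merge s2(41) and s3(42): 83
merge s6(45) and 50: 95
merge s5(53) and s8(55): 108
merge s4(59) and 83: 142
merge 95 and 108: 203
merge 142 and 203: 345
s8's leaf is at depth 3, giving a 3-bit codeword.

3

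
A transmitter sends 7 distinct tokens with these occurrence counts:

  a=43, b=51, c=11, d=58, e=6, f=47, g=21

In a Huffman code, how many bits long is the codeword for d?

2

Build the tree from the bottom:
combine e(6), c(11) → 17
combine 17, g(21) → 38
combine 38, a(43) → 81
combine f(47), b(51) → 98
combine d(58), 81 → 139
combine 98, 139 → 237
d's leaf is at depth 2, giving a 2-bit codeword.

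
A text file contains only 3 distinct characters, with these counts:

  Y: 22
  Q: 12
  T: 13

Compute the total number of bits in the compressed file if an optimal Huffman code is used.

Merge the two smallest weights repeatedly:
combine Q(12), T(13) → 25
combine Y(22), 25 → 47
Each symbol's bit-cost is frequency × depth; summing gives 72 bits (equivalently 25 + 47).

72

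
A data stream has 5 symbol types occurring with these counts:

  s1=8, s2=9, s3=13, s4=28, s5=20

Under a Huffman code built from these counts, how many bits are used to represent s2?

Repeatedly merge the two smallest:
merge s1(8) and s2(9): 17
merge s3(13) and 17: 30
merge s5(20) and s4(28): 48
merge 30 and 48: 78
s2 sits 3 levels below the root, so its codeword is 3 bits.

3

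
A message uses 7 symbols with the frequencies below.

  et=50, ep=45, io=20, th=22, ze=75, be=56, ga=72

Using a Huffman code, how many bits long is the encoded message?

915

Greedily combine the two least-frequent nodes:
io(20) + th(22) → 42
42 + ep(45) → 87
et(50) + be(56) → 106
ga(72) + ze(75) → 147
87 + 106 → 193
147 + 193 → 340
Total encoded bits = sum of merged weights = 42 + 87 + 106 + 147 + 193 + 340 = 915.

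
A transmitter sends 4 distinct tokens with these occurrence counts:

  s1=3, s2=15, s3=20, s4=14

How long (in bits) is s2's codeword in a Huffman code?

Repeatedly merge the two smallest:
s1(3) + s4(14) → 17
s2(15) + 17 → 32
s3(20) + 32 → 52
s2 sits 2 levels below the root, so its codeword is 2 bits.

2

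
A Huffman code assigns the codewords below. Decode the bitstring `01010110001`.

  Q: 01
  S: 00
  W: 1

Read left to right; each codeword is recognised as soon as it completes (prefix code):
  01→Q | 01→Q | 01→Q | 1→W | 00→S | 01→Q
Decoded message: QQQWSQ

QQQWSQ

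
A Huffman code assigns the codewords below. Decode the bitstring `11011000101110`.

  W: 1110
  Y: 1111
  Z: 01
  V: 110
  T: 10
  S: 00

Read left to right; each codeword is recognised as soon as it completes (prefix code):
  110→V | 110→V | 00→S | 10→T | 1110→W
Decoded message: VVSTW

VVSTW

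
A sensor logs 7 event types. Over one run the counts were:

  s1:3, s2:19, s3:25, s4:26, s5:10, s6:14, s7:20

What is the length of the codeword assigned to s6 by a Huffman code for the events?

Build the tree from the bottom:
combine s1(3), s5(10) → 13
combine 13, s6(14) → 27
combine s2(19), s7(20) → 39
combine s3(25), s4(26) → 51
combine 27, 39 → 66
combine 51, 66 → 117
The subtree containing s6 is merged 3 times, so code length = 3.

3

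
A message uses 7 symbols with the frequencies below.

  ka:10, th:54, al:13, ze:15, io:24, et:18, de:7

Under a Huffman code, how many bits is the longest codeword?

4

Merge the two lowest-weight nodes at each step:
merge de(7) and ka(10): 17
merge al(13) and ze(15): 28
merge 17 and et(18): 35
merge io(24) and 28: 52
merge 35 and 52: 87
merge th(54) and 87: 141
The rarest symbols sit at the bottom; the longest codeword is 4 bits.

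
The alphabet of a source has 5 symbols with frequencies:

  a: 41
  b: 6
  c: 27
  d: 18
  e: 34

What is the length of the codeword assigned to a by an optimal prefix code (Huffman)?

Huffman merges, smallest pair first:
merge b(6) and d(18): 24
merge 24 and c(27): 51
merge e(34) and a(41): 75
merge 51 and 75: 126
a's leaf is at depth 2, giving a 2-bit codeword.

2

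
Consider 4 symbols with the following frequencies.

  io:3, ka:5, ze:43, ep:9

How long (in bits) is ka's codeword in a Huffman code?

3

Build the tree from the bottom:
merge io(3) and ka(5): 8
merge 8 and ep(9): 17
merge 17 and ze(43): 60
The subtree containing ka is merged 3 times, so code length = 3.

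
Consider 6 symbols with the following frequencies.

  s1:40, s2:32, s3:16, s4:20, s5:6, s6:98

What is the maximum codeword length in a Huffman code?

4

Merge the two lowest-weight nodes at each step:
combine s5(6), s3(16) → 22
combine s4(20), 22 → 42
combine s2(32), s1(40) → 72
combine 42, 72 → 114
combine s6(98), 114 → 212
Maximum depth reached is 4.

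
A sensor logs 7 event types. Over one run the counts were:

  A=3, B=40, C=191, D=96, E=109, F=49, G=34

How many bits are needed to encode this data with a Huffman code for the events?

1284

Greedily combine the two least-frequent nodes:
combine A(3), G(34) → 37
combine 37, B(40) → 77
combine F(49), 77 → 126
combine D(96), E(109) → 205
combine 126, C(191) → 317
combine 205, 317 → 522
Total encoded bits = sum of merged weights = 37 + 77 + 126 + 205 + 317 + 522 = 1284.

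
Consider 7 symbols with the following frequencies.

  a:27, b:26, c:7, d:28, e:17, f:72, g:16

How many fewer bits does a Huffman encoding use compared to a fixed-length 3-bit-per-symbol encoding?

81

Fixed-length: 3 bits × 193 symbols = 579 bits.
Huffman merges:
c(7) + g(16) → 23
e(17) + 23 → 40
b(26) + a(27) → 53
d(28) + 40 → 68
53 + 68 → 121
f(72) + 121 → 193
Huffman total = 23 + 40 + 53 + 68 + 121 + 193 = 498 bits.
Saving = 579 − 498 = 81 bits.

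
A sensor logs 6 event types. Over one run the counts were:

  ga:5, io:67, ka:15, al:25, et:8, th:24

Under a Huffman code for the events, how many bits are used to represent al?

Build the tree from the bottom:
combine ga(5), et(8) → 13
combine 13, ka(15) → 28
combine th(24), al(25) → 49
combine 28, 49 → 77
combine io(67), 77 → 144
The subtree containing al is merged 3 times, so code length = 3.

3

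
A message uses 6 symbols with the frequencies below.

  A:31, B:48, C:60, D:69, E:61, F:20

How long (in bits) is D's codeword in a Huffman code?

Build the tree from the bottom:
combine F(20), A(31) → 51
combine B(48), 51 → 99
combine C(60), E(61) → 121
combine D(69), 99 → 168
combine 121, 168 → 289
D's leaf is at depth 2, giving a 2-bit codeword.

2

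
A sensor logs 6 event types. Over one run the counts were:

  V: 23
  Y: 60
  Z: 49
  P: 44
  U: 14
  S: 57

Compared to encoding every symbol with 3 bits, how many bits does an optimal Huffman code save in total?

Fixed-length: 3 bits × 247 symbols = 741 bits.
Huffman merges:
U(14) + V(23) → 37
37 + P(44) → 81
Z(49) + S(57) → 106
Y(60) + 81 → 141
106 + 141 → 247
Huffman total = 37 + 81 + 106 + 141 + 247 = 612 bits.
Saving = 741 − 612 = 129 bits.

129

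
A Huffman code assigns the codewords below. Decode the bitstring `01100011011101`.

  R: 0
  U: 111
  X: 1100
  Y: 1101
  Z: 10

Read left to right; each codeword is recognised as soon as it completes (prefix code):
  0→R | 1100→X | 0→R | 1101→Y | 1101→Y
Decoded message: RXRYY

RXRYY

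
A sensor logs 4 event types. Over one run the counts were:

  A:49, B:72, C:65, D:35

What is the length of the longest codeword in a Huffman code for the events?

2

Merge the two lowest-weight nodes at each step:
D(35) + A(49) → 84
C(65) + B(72) → 137
84 + 137 → 221
The first pair merged (D, A) ends up deepest, at depth 2.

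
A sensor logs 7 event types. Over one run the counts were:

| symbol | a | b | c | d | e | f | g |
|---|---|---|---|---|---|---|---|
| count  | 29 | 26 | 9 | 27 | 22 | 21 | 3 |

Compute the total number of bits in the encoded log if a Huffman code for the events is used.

Build the Huffman tree bottom-up:
g(3) + c(9) → 12
12 + f(21) → 33
e(22) + b(26) → 48
d(27) + a(29) → 56
33 + 48 → 81
56 + 81 → 137
Each symbol's bit-cost is frequency × depth; summing gives 367 bits (equivalently 12 + 33 + 48 + 56 + 81 + 137).

367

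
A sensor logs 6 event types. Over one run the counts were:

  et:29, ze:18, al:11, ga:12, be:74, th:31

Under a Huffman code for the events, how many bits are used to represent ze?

3

Huffman merges, smallest pair first:
al(11) + ga(12) → 23
ze(18) + 23 → 41
et(29) + th(31) → 60
41 + 60 → 101
be(74) + 101 → 175
ze's leaf is at depth 3, giving a 3-bit codeword.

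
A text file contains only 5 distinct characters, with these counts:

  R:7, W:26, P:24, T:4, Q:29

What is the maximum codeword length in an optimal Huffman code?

Merge the two lowest-weight nodes at each step:
merge T(4) and R(7): 11
merge 11 and P(24): 35
merge W(26) and Q(29): 55
merge 35 and 55: 90
Maximum depth reached is 3.

3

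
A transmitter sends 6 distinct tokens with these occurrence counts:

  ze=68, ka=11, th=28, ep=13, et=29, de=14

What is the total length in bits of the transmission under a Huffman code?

Build the Huffman tree bottom-up:
ka(11) + ep(13) → 24
de(14) + 24 → 38
th(28) + et(29) → 57
38 + 57 → 95
ze(68) + 95 → 163
Each symbol's bit-cost is frequency × depth; summing gives 377 bits (equivalently 24 + 38 + 57 + 95 + 163).

377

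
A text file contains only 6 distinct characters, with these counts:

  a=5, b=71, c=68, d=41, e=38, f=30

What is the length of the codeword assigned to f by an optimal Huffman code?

4

Build the tree from the bottom:
a(5) + f(30) → 35
35 + e(38) → 73
d(41) + c(68) → 109
b(71) + 73 → 144
109 + 144 → 253
The subtree containing f is merged 4 times, so code length = 4.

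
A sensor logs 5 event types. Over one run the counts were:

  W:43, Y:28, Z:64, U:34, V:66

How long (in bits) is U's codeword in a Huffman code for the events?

3

Build the tree from the bottom:
Y(28) + U(34) → 62
W(43) + 62 → 105
Z(64) + V(66) → 130
105 + 130 → 235
U's leaf is at depth 3, giving a 3-bit codeword.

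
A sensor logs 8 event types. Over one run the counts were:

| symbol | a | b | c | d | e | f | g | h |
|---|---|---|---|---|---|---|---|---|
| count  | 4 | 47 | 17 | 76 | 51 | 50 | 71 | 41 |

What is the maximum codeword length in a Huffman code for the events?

5

Merge the two lowest-weight nodes at each step:
a(4) + c(17) → 21
21 + h(41) → 62
b(47) + f(50) → 97
e(51) + 62 → 113
g(71) + d(76) → 147
97 + 113 → 210
147 + 210 → 357
The first pair merged (a, c) ends up deepest, at depth 5.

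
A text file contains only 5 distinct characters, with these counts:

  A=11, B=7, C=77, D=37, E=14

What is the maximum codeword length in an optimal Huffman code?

Merge the two lowest-weight nodes at each step:
B(7) + A(11) → 18
E(14) + 18 → 32
32 + D(37) → 69
69 + C(77) → 146
The rarest symbols sit at the bottom; the longest codeword is 4 bits.

4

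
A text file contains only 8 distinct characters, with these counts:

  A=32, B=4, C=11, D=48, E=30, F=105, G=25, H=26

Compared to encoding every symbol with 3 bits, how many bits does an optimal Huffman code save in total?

Fixed-length: 3 bits × 281 symbols = 843 bits.
Huffman merges:
combine B(4), C(11) → 15
combine 15, G(25) → 40
combine H(26), E(30) → 56
combine A(32), 40 → 72
combine D(48), 56 → 104
combine 72, 104 → 176
combine F(105), 176 → 281
Huffman total = 15 + 40 + 56 + 72 + 104 + 176 + 281 = 744 bits.
Saving = 843 − 744 = 99 bits.

99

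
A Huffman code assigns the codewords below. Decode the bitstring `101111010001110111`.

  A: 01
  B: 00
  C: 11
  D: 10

Read left to right; each codeword is recognised as soon as it completes (prefix code):
  10→D | 11→C | 11→C | 01→A | 00→B | 01→A | 11→C | 01→A | 11→C
Decoded message: DCCABACAC

DCCABACAC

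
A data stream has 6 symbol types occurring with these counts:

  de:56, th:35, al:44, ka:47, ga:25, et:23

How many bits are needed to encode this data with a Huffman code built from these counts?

587

Build the Huffman tree bottom-up:
et(23) + ga(25) → 48
th(35) + al(44) → 79
ka(47) + 48 → 95
de(56) + 79 → 135
95 + 135 → 230
The encoded length is the sum of every internal node's weight: 48 + 79 + 95 + 135 + 230 = 587 bits.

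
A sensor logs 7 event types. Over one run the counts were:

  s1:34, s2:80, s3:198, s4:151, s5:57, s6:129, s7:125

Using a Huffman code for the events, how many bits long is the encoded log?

Greedily combine the two least-frequent nodes:
merge s1(34) and s5(57): 91
merge s2(80) and 91: 171
merge s7(125) and s6(129): 254
merge s4(151) and 171: 322
merge s3(198) and 254: 452
merge 322 and 452: 774
Each symbol's bit-cost is frequency × depth; summing gives 2064 bits (equivalently 91 + 171 + 254 + 322 + 452 + 774).

2064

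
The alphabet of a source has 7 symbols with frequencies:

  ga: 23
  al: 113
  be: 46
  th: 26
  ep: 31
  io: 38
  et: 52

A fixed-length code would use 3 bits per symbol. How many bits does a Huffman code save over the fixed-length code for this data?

116

Fixed-length: 3 bits × 329 symbols = 987 bits.
Huffman merges:
combine ga(23), th(26) → 49
combine ep(31), io(38) → 69
combine be(46), 49 → 95
combine et(52), 69 → 121
combine 95, al(113) → 208
combine 121, 208 → 329
Huffman total = 49 + 69 + 95 + 121 + 208 + 329 = 871 bits.
Saving = 987 − 871 = 116 bits.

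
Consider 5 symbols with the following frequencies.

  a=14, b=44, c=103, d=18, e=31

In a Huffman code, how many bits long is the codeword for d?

4

Repeatedly merge the two smallest:
a(14) + d(18) → 32
e(31) + 32 → 63
b(44) + 63 → 107
c(103) + 107 → 210
The subtree containing d is merged 4 times, so code length = 4.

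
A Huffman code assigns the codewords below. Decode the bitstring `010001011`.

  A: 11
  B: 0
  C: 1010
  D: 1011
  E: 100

BEBD

Read left to right; each codeword is recognised as soon as it completes (prefix code):
  0→B | 100→E | 0→B | 1011→D
Decoded message: BEBD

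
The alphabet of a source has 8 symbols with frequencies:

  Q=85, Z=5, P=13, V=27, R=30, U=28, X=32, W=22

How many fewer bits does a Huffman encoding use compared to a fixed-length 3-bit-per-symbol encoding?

67

Fixed-length: 3 bits × 242 symbols = 726 bits.
Huffman merges:
combine Z(5), P(13) → 18
combine 18, W(22) → 40
combine V(27), U(28) → 55
combine R(30), X(32) → 62
combine 40, 55 → 95
combine 62, Q(85) → 147
combine 95, 147 → 242
Huffman total = 18 + 40 + 55 + 62 + 95 + 147 + 242 = 659 bits.
Saving = 726 − 659 = 67 bits.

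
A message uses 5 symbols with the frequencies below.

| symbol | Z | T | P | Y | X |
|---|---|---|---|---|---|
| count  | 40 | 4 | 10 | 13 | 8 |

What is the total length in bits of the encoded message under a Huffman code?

144

Greedily combine the two least-frequent nodes:
merge T(4) and X(8): 12
merge P(10) and 12: 22
merge Y(13) and 22: 35
merge 35 and Z(40): 75
Each symbol's bit-cost is frequency × depth; summing gives 144 bits (equivalently 12 + 22 + 35 + 75).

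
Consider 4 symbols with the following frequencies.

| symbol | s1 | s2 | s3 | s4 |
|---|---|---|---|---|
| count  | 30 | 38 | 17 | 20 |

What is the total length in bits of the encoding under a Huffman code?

Merge the two smallest weights repeatedly:
combine s3(17), s4(20) → 37
combine s1(30), 37 → 67
combine s2(38), 67 → 105
Total encoded bits = sum of merged weights = 37 + 67 + 105 = 209.

209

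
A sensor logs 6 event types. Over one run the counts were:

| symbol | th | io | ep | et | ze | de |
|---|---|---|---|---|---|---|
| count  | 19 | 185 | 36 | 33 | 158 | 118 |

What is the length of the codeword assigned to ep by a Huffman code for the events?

3

Repeatedly merge the two smallest:
merge th(19) and et(33): 52
merge ep(36) and 52: 88
merge 88 and de(118): 206
merge ze(158) and io(185): 343
merge 206 and 343: 549
The subtree containing ep is merged 3 times, so code length = 3.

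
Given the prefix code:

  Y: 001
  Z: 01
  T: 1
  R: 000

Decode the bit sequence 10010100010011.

Read left to right; each codeword is recognised as soon as it completes (prefix code):
  1→T | 001→Y | 01→Z | 000→R | 1→T | 001→Y | 1→T
Decoded message: TYZRTYT

TYZRTYT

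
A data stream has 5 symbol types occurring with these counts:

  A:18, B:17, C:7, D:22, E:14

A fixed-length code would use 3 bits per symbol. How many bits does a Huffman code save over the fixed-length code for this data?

57

Fixed-length: 3 bits × 78 symbols = 234 bits.
Huffman merges:
merge C(7) and E(14): 21
merge B(17) and A(18): 35
merge 21 and D(22): 43
merge 35 and 43: 78
Huffman total = 21 + 35 + 43 + 78 = 177 bits.
Saving = 234 − 177 = 57 bits.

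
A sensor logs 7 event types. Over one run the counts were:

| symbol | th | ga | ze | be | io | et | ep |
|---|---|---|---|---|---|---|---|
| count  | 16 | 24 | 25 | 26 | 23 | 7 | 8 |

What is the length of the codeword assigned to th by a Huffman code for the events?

3

Huffman merges, smallest pair first:
et(7) + ep(8) → 15
15 + th(16) → 31
io(23) + ga(24) → 47
ze(25) + be(26) → 51
31 + 47 → 78
51 + 78 → 129
th sits 3 levels below the root, so its codeword is 3 bits.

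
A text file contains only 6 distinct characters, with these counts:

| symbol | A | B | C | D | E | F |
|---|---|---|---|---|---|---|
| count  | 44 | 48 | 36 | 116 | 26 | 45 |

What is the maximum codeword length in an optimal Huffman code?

Merge the two lowest-weight nodes at each step:
merge E(26) and C(36): 62
merge A(44) and F(45): 89
merge B(48) and 62: 110
merge 89 and 110: 199
merge D(116) and 199: 315
Maximum depth reached is 4.

4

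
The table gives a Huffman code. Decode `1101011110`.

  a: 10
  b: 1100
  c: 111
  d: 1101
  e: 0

Read left to right; each codeword is recognised as soon as it completes (prefix code):
  1101→d | 0→e | 111→c | 10→a
Decoded message: deca

deca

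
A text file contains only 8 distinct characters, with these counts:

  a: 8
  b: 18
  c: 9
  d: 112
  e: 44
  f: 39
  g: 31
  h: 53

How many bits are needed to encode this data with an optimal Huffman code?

829

Greedily combine the two least-frequent nodes:
combine a(8), c(9) → 17
combine 17, b(18) → 35
combine g(31), 35 → 66
combine f(39), e(44) → 83
combine h(53), 66 → 119
combine 83, d(112) → 195
combine 119, 195 → 314
Each symbol's bit-cost is frequency × depth; summing gives 829 bits (equivalently 17 + 35 + 66 + 83 + 119 + 195 + 314).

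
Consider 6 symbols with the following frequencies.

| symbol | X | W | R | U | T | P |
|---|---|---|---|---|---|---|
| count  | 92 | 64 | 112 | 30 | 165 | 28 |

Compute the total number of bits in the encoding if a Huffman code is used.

1162

Merge the two smallest weights repeatedly:
combine P(28), U(30) → 58
combine 58, W(64) → 122
combine X(92), R(112) → 204
combine 122, T(165) → 287
combine 204, 287 → 491
Each symbol's bit-cost is frequency × depth; summing gives 1162 bits (equivalently 58 + 122 + 204 + 287 + 491).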